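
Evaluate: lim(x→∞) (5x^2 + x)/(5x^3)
This is an ∞/∞ indeterminate form.

Apply L'Hôpital's rule: differentiate numerator and denominator separately.
  f(x) = 5·x^2 + x   ⇒   f'(x) = 10·x + 1
  g(x) = 5·x^3   ⇒   g'(x) = 15·x^2
  lim(x→∞) f'(x)/g'(x) = lim(x→∞) (10·x + 1)/(15·x^2)
  = 0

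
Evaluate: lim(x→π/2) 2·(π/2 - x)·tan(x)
This is a 0·∞ indeterminate form.

Rewrite 0·∞ as a quotient (0/0 or ∞/∞ form), then apply L'Hôpital's rule:
  lim(x→π/2) 2·(π/2 - x)·tan(x) = 2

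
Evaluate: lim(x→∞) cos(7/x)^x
This is an exponential indeterminate form.

For exponential indeterminate forms, take the natural log:
  Let L = lim(x→∞) cos(7/x)^x
  Then ln(L) = lim(x→∞) [exponent × ln(base)]
  Evaluate using L'Hôpital or standard limits, then exponentiate.
  L = 1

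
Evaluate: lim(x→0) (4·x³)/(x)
This is a 0/0 indeterminate form.

Apply L'Hôpital's rule: differentiate numerator and denominator separately.
  f(x) = 4·x^3   ⇒   f'(x) = 12·x^2
  g(x) = x   ⇒   g'(x) = 1
  lim(x→0) f'(x)/g'(x) = lim(x→0) (12·x^2)/(1)
  = 0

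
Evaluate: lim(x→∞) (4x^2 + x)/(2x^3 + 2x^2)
This is an ∞/∞ indeterminate form.

Apply L'Hôpital's rule: differentiate numerator and denominator separately.
  f(x) = 4·x^2 + x   ⇒   f'(x) = 8·x + 1
  g(x) = 2·x^3 + 2·x^2   ⇒   g'(x) = 6·x^2 + 4·x
  lim(x→∞) f'(x)/g'(x) = lim(x→∞) (8·x + 1)/(6·x^2 + 4·x)
  = 0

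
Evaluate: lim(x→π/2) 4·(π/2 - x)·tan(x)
This is a 0·∞ indeterminate form.

Rewrite 0·∞ as a quotient (0/0 or ∞/∞ form), then apply L'Hôpital's rule:
  lim(x→π/2) 4·(π/2 - x)·tan(x) = 4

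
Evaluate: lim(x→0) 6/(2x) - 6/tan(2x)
This is an ∞-∞ indeterminate form.

Combine fractions or rationalize to convert ∞-∞ to 0/0 form:
  lim(x→0) 6/(2x) - 6/tan(2x) = 0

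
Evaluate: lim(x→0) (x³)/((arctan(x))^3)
This is a 0/0 indeterminate form.

Apply L'Hôpital's rule: differentiate numerator and denominator separately.
  f(x) = x^3   ⇒   f'(x) = 3·x^2
  g(x) = atan(x)^3   ⇒   g'(x) = 3·atan(x)^2/(x^2 + 1)
  lim(x→0) f'(x)/g'(x) = lim(x→0) (3·x^2)/(3·atan(x)^2/(x^2 + 1))
  = 1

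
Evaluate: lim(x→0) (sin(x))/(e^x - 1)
This is a 0/0 indeterminate form.

Apply L'Hôpital's rule: differentiate numerator and denominator separately.
  f(x) = sin(x)   ⇒   f'(x) = cos(x)
  g(x) = e^(x) - 1   ⇒   g'(x) = e^(x)
  lim(x→0) f'(x)/g'(x) = lim(x→0) (cos(x))/(e^(x))
  = 1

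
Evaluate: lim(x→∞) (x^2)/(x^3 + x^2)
This is an ∞/∞ indeterminate form.

Apply L'Hôpital's rule: differentiate numerator and denominator separately.
  f(x) = x^2   ⇒   f'(x) = 2·x
  g(x) = x^3 + x^2   ⇒   g'(x) = 3·x^2 + 2·x
  lim(x→∞) f'(x)/g'(x) = lim(x→∞) (2·x)/(3·x^2 + 2·x)
  = 0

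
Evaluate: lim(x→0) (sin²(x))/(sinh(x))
This is a 0/0 indeterminate form.

Apply L'Hôpital's rule: differentiate numerator and denominator separately.
  f(x) = sin(x)^2   ⇒   f'(x) = 2·sin(x)·cos(x)
  g(x) = sinh(x)   ⇒   g'(x) = cosh(x)
  lim(x→0) f'(x)/g'(x) = lim(x→0) (2·sin(x)·cos(x))/(cosh(x))
  = 0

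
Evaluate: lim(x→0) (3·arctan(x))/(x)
This is a 0/0 indeterminate form.

Apply L'Hôpital's rule: differentiate numerator and denominator separately.
  f(x) = 3·atan(x)   ⇒   f'(x) = 3/(x^2 + 1)
  g(x) = x   ⇒   g'(x) = 1
  lim(x→0) f'(x)/g'(x) = lim(x→0) (3/(x^2 + 1))/(1)
  = 3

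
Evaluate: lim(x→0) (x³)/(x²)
This is a 0/0 indeterminate form.

Apply L'Hôpital's rule: differentiate numerator and denominator separately.
  f(x) = x^3   ⇒   f'(x) = 3·x^2
  g(x) = x^2   ⇒   g'(x) = 2·x
  lim(x→0) f'(x)/g'(x) = lim(x→0) (3·x^2)/(2·x)
  = 0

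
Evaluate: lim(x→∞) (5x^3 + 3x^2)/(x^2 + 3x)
This is an ∞/∞ indeterminate form.

Apply L'Hôpital's rule: differentiate numerator and denominator separately.
  f(x) = 5·x^3 + 3·x^2   ⇒   f'(x) = 15·x^2 + 6·x
  g(x) = x^2 + 3·x   ⇒   g'(x) = 2·x + 3
  lim(x→∞) f'(x)/g'(x) = lim(x→∞) (15·x^2 + 6·x)/(2·x + 3)
  = ∞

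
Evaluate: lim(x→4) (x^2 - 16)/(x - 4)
This is a standard limit.

Factor or rationalize the expression:
  lim(x→4) (x^2 - 16)/(x - 4) = 8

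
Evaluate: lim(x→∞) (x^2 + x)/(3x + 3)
This is an ∞/∞ indeterminate form.

Apply L'Hôpital's rule: differentiate numerator and denominator separately.
  f(x) = x^2 + x   ⇒   f'(x) = 2·x + 1
  g(x) = 3·x + 3   ⇒   g'(x) = 3
  lim(x→∞) f'(x)/g'(x) = lim(x→∞) (2·x + 1)/(3)
  = ∞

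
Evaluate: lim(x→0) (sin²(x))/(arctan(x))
This is a 0/0 indeterminate form.

Apply L'Hôpital's rule: differentiate numerator and denominator separately.
  f(x) = sin(x)^2   ⇒   f'(x) = 2·sin(x)·cos(x)
  g(x) = atan(x)   ⇒   g'(x) = 1/(x^2 + 1)
  lim(x→0) f'(x)/g'(x) = lim(x→0) (2·sin(x)·cos(x))/(1/(x^2 + 1))
  = 0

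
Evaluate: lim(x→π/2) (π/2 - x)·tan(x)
This is a 0·∞ indeterminate form.

Rewrite 0·∞ as a quotient (0/0 or ∞/∞ form), then apply L'Hôpital's rule:
  lim(x→π/2) (π/2 - x)·tan(x) = 1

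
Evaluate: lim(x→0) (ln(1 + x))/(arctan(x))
This is a 0/0 indeterminate form.

Apply L'Hôpital's rule: differentiate numerator and denominator separately.
  f(x) = ln(x + 1)   ⇒   f'(x) = 1/(x + 1)
  g(x) = atan(x)   ⇒   g'(x) = 1/(x^2 + 1)
  lim(x→0) f'(x)/g'(x) = lim(x→0) (1/(x + 1))/(1/(x^2 + 1))
  = 1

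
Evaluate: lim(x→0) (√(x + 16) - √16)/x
This is a standard limit.

Factor or rationalize the expression:
  lim(x→0) (√(x + 16) - √16)/x = 1/8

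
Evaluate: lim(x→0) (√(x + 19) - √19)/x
This is a standard limit.

Factor or rationalize the expression:
  lim(x→0) (√(x + 19) - √19)/x = sqrt(19)/38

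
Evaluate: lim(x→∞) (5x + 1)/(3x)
This is an ∞/∞ indeterminate form.

Apply L'Hôpital's rule: differentiate numerator and denominator separately.
  f(x) = 5·x + 1   ⇒   f'(x) = 5
  g(x) = 3·x   ⇒   g'(x) = 3
  lim(x→∞) f'(x)/g'(x) = lim(x→∞) (5)/(3)
  = 5/3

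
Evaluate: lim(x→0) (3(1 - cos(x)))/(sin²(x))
This is a 0/0 indeterminate form.

Apply L'Hôpital's rule: differentiate numerator and denominator separately.
  f(x) = 3 - 3·cos(x)   ⇒   f'(x) = 3·sin(x)
  g(x) = sin(x)^2   ⇒   g'(x) = 2·sin(x)·cos(x)
  lim(x→0) f'(x)/g'(x) = lim(x→0) (3·sin(x))/(2·sin(x)·cos(x))
  = 3/2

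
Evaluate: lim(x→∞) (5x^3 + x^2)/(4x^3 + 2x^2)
This is an ∞/∞ indeterminate form.

Apply L'Hôpital's rule: differentiate numerator and denominator separately.
  f(x) = 5·x^3 + x^2   ⇒   f'(x) = 15·x^2 + 2·x
  g(x) = 4·x^3 + 2·x^2   ⇒   g'(x) = 12·x^2 + 4·x
  lim(x→∞) f'(x)/g'(x) = lim(x→∞) (15·x^2 + 2·x)/(12·x^2 + 4·x)
  = 5/4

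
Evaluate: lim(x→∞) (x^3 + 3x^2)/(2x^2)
This is an ∞/∞ indeterminate form.

Apply L'Hôpital's rule: differentiate numerator and denominator separately.
  f(x) = x^3 + 3·x^2   ⇒   f'(x) = 3·x^2 + 6·x
  g(x) = 2·x^2   ⇒   g'(x) = 4·x
  lim(x→∞) f'(x)/g'(x) = lim(x→∞) (3·x^2 + 6·x)/(4·x)
  = ∞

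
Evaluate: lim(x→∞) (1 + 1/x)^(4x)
This is an exponential indeterminate form.

For exponential indeterminate forms, take the natural log:
  Let L = lim(x→∞) (1 + 1/x)^(4x)
  Then ln(L) = lim(x→∞) [exponent × ln(base)]
  Evaluate using L'Hôpital or standard limits, then exponentiate.
  L = e^(4)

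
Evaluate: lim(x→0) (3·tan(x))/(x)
This is a 0/0 indeterminate form.

Apply L'Hôpital's rule: differentiate numerator and denominator separately.
  f(x) = 3·tan(x)   ⇒   f'(x) = 3·tan(x)^2 + 3
  g(x) = x   ⇒   g'(x) = 1
  lim(x→0) f'(x)/g'(x) = lim(x→0) (3·tan(x)^2 + 3)/(1)
  = 3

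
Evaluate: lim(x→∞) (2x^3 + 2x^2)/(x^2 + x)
This is an ∞/∞ indeterminate form.

Apply L'Hôpital's rule: differentiate numerator and denominator separately.
  f(x) = 2·x^3 + 2·x^2   ⇒   f'(x) = 6·x^2 + 4·x
  g(x) = x^2 + x   ⇒   g'(x) = 2·x + 1
  lim(x→∞) f'(x)/g'(x) = lim(x→∞) (6·x^2 + 4·x)/(2·x + 1)
  = ∞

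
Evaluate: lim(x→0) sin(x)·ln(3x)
This is a 0·∞ indeterminate form.

Rewrite 0·∞ as a quotient (0/0 or ∞/∞ form), then apply L'Hôpital's rule:
  lim(x→0) sin(x)·ln(3x) = 0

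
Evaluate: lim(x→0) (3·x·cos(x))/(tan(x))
This is a 0/0 indeterminate form.

Apply L'Hôpital's rule: differentiate numerator and denominator separately.
  f(x) = 3·x·cos(x)   ⇒   f'(x) = -3·x·sin(x) + 3·cos(x)
  g(x) = tan(x)   ⇒   g'(x) = tan(x)^2 + 1
  lim(x→0) f'(x)/g'(x) = lim(x→0) (-3·x·sin(x) + 3·cos(x))/(tan(x)^2 + 1)
  = 3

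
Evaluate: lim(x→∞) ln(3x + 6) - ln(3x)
This is an ∞-∞ indeterminate form.

Combine fractions or rationalize to convert ∞-∞ to 0/0 form:
  lim(x→∞) ln(3x + 6) - ln(3x) = 0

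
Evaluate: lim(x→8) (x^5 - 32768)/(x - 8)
This is a standard limit.

Factor or rationalize the expression:
  lim(x→8) (x^5 - 32768)/(x - 8) = 20480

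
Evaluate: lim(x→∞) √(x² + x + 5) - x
This is an ∞-∞ indeterminate form.

Combine fractions or rationalize to convert ∞-∞ to 0/0 form:
  lim(x→∞) √(x² + x + 5) - x = 1/2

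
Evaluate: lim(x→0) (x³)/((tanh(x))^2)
This is a 0/0 indeterminate form.

Apply L'Hôpital's rule: differentiate numerator and denominator separately.
  f(x) = x^3   ⇒   f'(x) = 3·x^2
  g(x) = tanh(x)^2   ⇒   g'(x) = (2 - 2·tanh(x)^2)·tanh(x)
  lim(x→0) f'(x)/g'(x) = lim(x→0) (3·x^2)/((2 - 2·tanh(x)^2)·tanh(x))
  = 0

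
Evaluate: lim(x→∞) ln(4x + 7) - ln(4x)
This is an ∞-∞ indeterminate form.

Combine fractions or rationalize to convert ∞-∞ to 0/0 form:
  lim(x→∞) ln(4x + 7) - ln(4x) = 0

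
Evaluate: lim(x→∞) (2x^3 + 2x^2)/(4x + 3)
This is an ∞/∞ indeterminate form.

Apply L'Hôpital's rule: differentiate numerator and denominator separately.
  f(x) = 2·x^3 + 2·x^2   ⇒   f'(x) = 6·x^2 + 4·x
  g(x) = 4·x + 3   ⇒   g'(x) = 4
  lim(x→∞) f'(x)/g'(x) = lim(x→∞) (6·x^2 + 4·x)/(4)
  = ∞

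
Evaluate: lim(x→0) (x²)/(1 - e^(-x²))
This is a 0/0 indeterminate form.

Apply L'Hôpital's rule: differentiate numerator and denominator separately.
  f(x) = x^2   ⇒   f'(x) = 2·x
  g(x) = 1 - e^(-x^2)   ⇒   g'(x) = 2·x·e^(-x^2)
  lim(x→0) f'(x)/g'(x) = lim(x→0) (2·x)/(2·x·e^(-x^2))
  = 1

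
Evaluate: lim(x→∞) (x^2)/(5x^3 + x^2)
This is an ∞/∞ indeterminate form.

Apply L'Hôpital's rule: differentiate numerator and denominator separately.
  f(x) = x^2   ⇒   f'(x) = 2·x
  g(x) = 5·x^3 + x^2   ⇒   g'(x) = 15·x^2 + 2·x
  lim(x→∞) f'(x)/g'(x) = lim(x→∞) (2·x)/(15·x^2 + 2·x)
  = 0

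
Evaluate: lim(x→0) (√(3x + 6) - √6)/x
This is a standard limit.

Factor or rationalize the expression:
  lim(x→0) (√(3x + 6) - √6)/x = sqrt(6)/4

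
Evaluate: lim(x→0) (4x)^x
This is an exponential indeterminate form.

For exponential indeterminate forms, take the natural log:
  Let L = lim(x→0) (4x)^x
  Then ln(L) = lim(x→0) [exponent × ln(base)]
  Evaluate using L'Hôpital or standard limits, then exponentiate.
  L = 1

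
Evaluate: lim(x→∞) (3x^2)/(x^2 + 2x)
This is an ∞/∞ indeterminate form.

Apply L'Hôpital's rule: differentiate numerator and denominator separately.
  f(x) = 3·x^2   ⇒   f'(x) = 6·x
  g(x) = x^2 + 2·x   ⇒   g'(x) = 2·x + 2
  lim(x→∞) f'(x)/g'(x) = lim(x→∞) (6·x)/(2·x + 2)
  = 3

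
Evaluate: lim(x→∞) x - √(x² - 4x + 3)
This is an ∞-∞ indeterminate form.

Combine fractions or rationalize to convert ∞-∞ to 0/0 form:
  lim(x→∞) x - √(x² - 4x + 3) = 2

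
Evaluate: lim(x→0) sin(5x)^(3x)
This is an exponential indeterminate form.

For exponential indeterminate forms, take the natural log:
  Let L = lim(x→0) sin(5x)^(3x)
  Then ln(L) = lim(x→0) [exponent × ln(base)]
  Evaluate using L'Hôpital or standard limits, then exponentiate.
  L = 1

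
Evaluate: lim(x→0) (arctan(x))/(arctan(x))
This is a 0/0 indeterminate form.

Apply L'Hôpital's rule: differentiate numerator and denominator separately.
  f(x) = atan(x)   ⇒   f'(x) = 1/(x^2 + 1)
  g(x) = atan(x)   ⇒   g'(x) = 1/(x^2 + 1)
  lim(x→0) f'(x)/g'(x) = lim(x→0) (1/(x^2 + 1))/(1/(x^2 + 1))
  = 1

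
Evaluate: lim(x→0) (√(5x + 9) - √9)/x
This is a standard limit.

Factor or rationalize the expression:
  lim(x→0) (√(5x + 9) - √9)/x = 5/6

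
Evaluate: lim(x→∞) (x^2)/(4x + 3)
This is an ∞/∞ indeterminate form.

Apply L'Hôpital's rule: differentiate numerator and denominator separately.
  f(x) = x^2   ⇒   f'(x) = 2·x
  g(x) = 4·x + 3   ⇒   g'(x) = 4
  lim(x→∞) f'(x)/g'(x) = lim(x→∞) (2·x)/(4)
  = ∞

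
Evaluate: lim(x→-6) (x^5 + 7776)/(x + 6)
This is a standard limit.

Factor or rationalize the expression:
  lim(x→-6) (x^5 + 7776)/(x + 6) = 6480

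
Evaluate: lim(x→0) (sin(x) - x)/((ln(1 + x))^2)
This is a 0/0 indeterminate form.

Apply L'Hôpital's rule: differentiate numerator and denominator separately.
  f(x) = -x + sin(x)   ⇒   f'(x) = cos(x) - 1
  g(x) = ln(x + 1)^2   ⇒   g'(x) = 2·ln(x + 1)/(x + 1)
  lim(x→0) f'(x)/g'(x) = lim(x→0) (cos(x) - 1)/(2·ln(x + 1)/(x + 1))
  = 0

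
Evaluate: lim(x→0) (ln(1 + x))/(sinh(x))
This is a 0/0 indeterminate form.

Apply L'Hôpital's rule: differentiate numerator and denominator separately.
  f(x) = ln(x + 1)   ⇒   f'(x) = 1/(x + 1)
  g(x) = sinh(x)   ⇒   g'(x) = cosh(x)
  lim(x→0) f'(x)/g'(x) = lim(x→0) (1/(x + 1))/(cosh(x))
  = 1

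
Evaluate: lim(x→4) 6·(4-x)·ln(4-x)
This is a 0·∞ indeterminate form.

Rewrite 0·∞ as a quotient (0/0 or ∞/∞ form), then apply L'Hôpital's rule:
  lim(x→4) 6·(4-x)·ln(4-x) = 0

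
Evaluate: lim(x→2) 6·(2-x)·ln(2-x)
This is a 0·∞ indeterminate form.

Rewrite 0·∞ as a quotient (0/0 or ∞/∞ form), then apply L'Hôpital's rule:
  lim(x→2) 6·(2-x)·ln(2-x) = 0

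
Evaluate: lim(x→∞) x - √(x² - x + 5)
This is an ∞-∞ indeterminate form.

Combine fractions or rationalize to convert ∞-∞ to 0/0 form:
  lim(x→∞) x - √(x² - x + 5) = 1/2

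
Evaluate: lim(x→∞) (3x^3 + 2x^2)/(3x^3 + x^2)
This is an ∞/∞ indeterminate form.

Apply L'Hôpital's rule: differentiate numerator and denominator separately.
  f(x) = 3·x^3 + 2·x^2   ⇒   f'(x) = 9·x^2 + 4·x
  g(x) = 3·x^3 + x^2   ⇒   g'(x) = 9·x^2 + 2·x
  lim(x→∞) f'(x)/g'(x) = lim(x→∞) (9·x^2 + 4·x)/(9·x^2 + 2·x)
  = 1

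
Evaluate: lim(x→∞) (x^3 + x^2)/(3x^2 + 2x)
This is an ∞/∞ indeterminate form.

Apply L'Hôpital's rule: differentiate numerator and denominator separately.
  f(x) = x^3 + x^2   ⇒   f'(x) = 3·x^2 + 2·x
  g(x) = 3·x^2 + 2·x   ⇒   g'(x) = 6·x + 2
  lim(x→∞) f'(x)/g'(x) = lim(x→∞) (3·x^2 + 2·x)/(6·x + 2)
  = ∞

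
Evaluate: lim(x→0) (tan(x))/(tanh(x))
This is a 0/0 indeterminate form.

Apply L'Hôpital's rule: differentiate numerator and denominator separately.
  f(x) = tan(x)   ⇒   f'(x) = tan(x)^2 + 1
  g(x) = tanh(x)   ⇒   g'(x) = 1 - tanh(x)^2
  lim(x→0) f'(x)/g'(x) = lim(x→0) (tan(x)^2 + 1)/(1 - tanh(x)^2)
  = 1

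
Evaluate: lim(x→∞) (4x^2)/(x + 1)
This is an ∞/∞ indeterminate form.

Apply L'Hôpital's rule: differentiate numerator and denominator separately.
  f(x) = 4·x^2   ⇒   f'(x) = 8·x
  g(x) = x + 1   ⇒   g'(x) = 1
  lim(x→∞) f'(x)/g'(x) = lim(x→∞) (8·x)/(1)
  = ∞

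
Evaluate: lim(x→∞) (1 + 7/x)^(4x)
This is an exponential indeterminate form.

For exponential indeterminate forms, take the natural log:
  Let L = lim(x→∞) (1 + 7/x)^(4x)
  Then ln(L) = lim(x→∞) [exponent × ln(base)]
  Evaluate using L'Hôpital or standard limits, then exponentiate.
  L = e^(28)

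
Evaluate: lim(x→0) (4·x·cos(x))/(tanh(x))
This is a 0/0 indeterminate form.

Apply L'Hôpital's rule: differentiate numerator and denominator separately.
  f(x) = 4·x·cos(x)   ⇒   f'(x) = -4·x·sin(x) + 4·cos(x)
  g(x) = tanh(x)   ⇒   g'(x) = 1 - tanh(x)^2
  lim(x→0) f'(x)/g'(x) = lim(x→0) (-4·x·sin(x) + 4·cos(x))/(1 - tanh(x)^2)
  = 4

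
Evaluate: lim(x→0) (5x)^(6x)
This is an exponential indeterminate form.

For exponential indeterminate forms, take the natural log:
  Let L = lim(x→0) (5x)^(6x)
  Then ln(L) = lim(x→0) [exponent × ln(base)]
  Evaluate using L'Hôpital or standard limits, then exponentiate.
  L = 1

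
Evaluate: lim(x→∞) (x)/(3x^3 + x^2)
This is an ∞/∞ indeterminate form.

Apply L'Hôpital's rule: differentiate numerator and denominator separately.
  f(x) = x   ⇒   f'(x) = 1
  g(x) = 3·x^3 + x^2   ⇒   g'(x) = 9·x^2 + 2·x
  lim(x→∞) f'(x)/g'(x) = lim(x→∞) (1)/(9·x^2 + 2·x)
  = 0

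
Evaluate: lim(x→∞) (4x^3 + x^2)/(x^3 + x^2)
This is an ∞/∞ indeterminate form.

Apply L'Hôpital's rule: differentiate numerator and denominator separately.
  f(x) = 4·x^3 + x^2   ⇒   f'(x) = 12·x^2 + 2·x
  g(x) = x^3 + x^2   ⇒   g'(x) = 3·x^2 + 2·x
  lim(x→∞) f'(x)/g'(x) = lim(x→∞) (12·x^2 + 2·x)/(3·x^2 + 2·x)
  = 4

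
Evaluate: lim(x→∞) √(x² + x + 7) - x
This is an ∞-∞ indeterminate form.

Combine fractions or rationalize to convert ∞-∞ to 0/0 form:
  lim(x→∞) √(x² + x + 7) - x = 1/2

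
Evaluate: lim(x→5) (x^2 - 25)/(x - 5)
This is a standard limit.

Factor or rationalize the expression:
  lim(x→5) (x^2 - 25)/(x - 5) = 10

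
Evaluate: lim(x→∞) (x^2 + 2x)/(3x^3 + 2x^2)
This is an ∞/∞ indeterminate form.

Apply L'Hôpital's rule: differentiate numerator and denominator separately.
  f(x) = x^2 + 2·x   ⇒   f'(x) = 2·x + 2
  g(x) = 3·x^3 + 2·x^2   ⇒   g'(x) = 9·x^2 + 4·x
  lim(x→∞) f'(x)/g'(x) = lim(x→∞) (2·x + 2)/(9·x^2 + 4·x)
  = 0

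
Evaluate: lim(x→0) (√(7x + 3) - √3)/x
This is a standard limit.

Factor or rationalize the expression:
  lim(x→0) (√(7x + 3) - √3)/x = 7·sqrt(3)/6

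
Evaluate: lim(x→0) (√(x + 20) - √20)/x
This is a standard limit.

Factor or rationalize the expression:
  lim(x→0) (√(x + 20) - √20)/x = sqrt(5)/20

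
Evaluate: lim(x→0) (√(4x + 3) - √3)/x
This is a standard limit.

Factor or rationalize the expression:
  lim(x→0) (√(4x + 3) - √3)/x = 2·sqrt(3)/3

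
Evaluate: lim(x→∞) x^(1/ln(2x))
This is an exponential indeterminate form.

For exponential indeterminate forms, take the natural log:
  Let L = lim(x→∞) x^(1/ln(2x))
  Then ln(L) = lim(x→∞) [exponent × ln(base)]
  Evaluate using L'Hôpital or standard limits, then exponentiate.
  L = e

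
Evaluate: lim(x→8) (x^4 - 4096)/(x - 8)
This is a standard limit.

Factor or rationalize the expression:
  lim(x→8) (x^4 - 4096)/(x - 8) = 2048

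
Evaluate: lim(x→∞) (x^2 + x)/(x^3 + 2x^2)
This is an ∞/∞ indeterminate form.

Apply L'Hôpital's rule: differentiate numerator and denominator separately.
  f(x) = x^2 + x   ⇒   f'(x) = 2·x + 1
  g(x) = x^3 + 2·x^2   ⇒   g'(x) = 3·x^2 + 4·x
  lim(x→∞) f'(x)/g'(x) = lim(x→∞) (2·x + 1)/(3·x^2 + 4·x)
  = 0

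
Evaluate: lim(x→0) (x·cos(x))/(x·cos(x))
This is a 0/0 indeterminate form.

Apply L'Hôpital's rule: differentiate numerator and denominator separately.
  f(x) = x·cos(x)   ⇒   f'(x) = -x·sin(x) + cos(x)
  g(x) = x·cos(x)   ⇒   g'(x) = -x·sin(x) + cos(x)
  lim(x→0) f'(x)/g'(x) = lim(x→0) (-x·sin(x) + cos(x))/(-x·sin(x) + cos(x))
  = 1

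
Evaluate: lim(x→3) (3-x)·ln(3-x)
This is a 0·∞ indeterminate form.

Rewrite 0·∞ as a quotient (0/0 or ∞/∞ form), then apply L'Hôpital's rule:
  lim(x→3) (3-x)·ln(3-x) = 0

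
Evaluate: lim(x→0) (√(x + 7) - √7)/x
This is a standard limit.

Factor or rationalize the expression:
  lim(x→0) (√(x + 7) - √7)/x = sqrt(7)/14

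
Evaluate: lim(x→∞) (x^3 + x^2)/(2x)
This is an ∞/∞ indeterminate form.

Apply L'Hôpital's rule: differentiate numerator and denominator separately.
  f(x) = x^3 + x^2   ⇒   f'(x) = 3·x^2 + 2·x
  g(x) = 2·x   ⇒   g'(x) = 2
  lim(x→∞) f'(x)/g'(x) = lim(x→∞) (3·x^2 + 2·x)/(2)
  = ∞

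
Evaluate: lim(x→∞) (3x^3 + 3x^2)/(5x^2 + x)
This is an ∞/∞ indeterminate form.

Apply L'Hôpital's rule: differentiate numerator and denominator separately.
  f(x) = 3·x^3 + 3·x^2   ⇒   f'(x) = 9·x^2 + 6·x
  g(x) = 5·x^2 + x   ⇒   g'(x) = 10·x + 1
  lim(x→∞) f'(x)/g'(x) = lim(x→∞) (9·x^2 + 6·x)/(10·x + 1)
  = ∞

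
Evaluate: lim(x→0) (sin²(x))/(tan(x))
This is a 0/0 indeterminate form.

Apply L'Hôpital's rule: differentiate numerator and denominator separately.
  f(x) = sin(x)^2   ⇒   f'(x) = 2·sin(x)·cos(x)
  g(x) = tan(x)   ⇒   g'(x) = tan(x)^2 + 1
  lim(x→0) f'(x)/g'(x) = lim(x→0) (2·sin(x)·cos(x))/(tan(x)^2 + 1)
  = 0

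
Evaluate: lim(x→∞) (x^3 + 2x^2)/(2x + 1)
This is an ∞/∞ indeterminate form.

Apply L'Hôpital's rule: differentiate numerator and denominator separately.
  f(x) = x^3 + 2·x^2   ⇒   f'(x) = 3·x^2 + 4·x
  g(x) = 2·x + 1   ⇒   g'(x) = 2
  lim(x→∞) f'(x)/g'(x) = lim(x→∞) (3·x^2 + 4·x)/(2)
  = ∞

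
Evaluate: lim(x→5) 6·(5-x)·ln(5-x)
This is a 0·∞ indeterminate form.

Rewrite 0·∞ as a quotient (0/0 or ∞/∞ form), then apply L'Hôpital's rule:
  lim(x→5) 6·(5-x)·ln(5-x) = 0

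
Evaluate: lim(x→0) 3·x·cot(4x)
This is a 0·∞ indeterminate form.

Rewrite 0·∞ as a quotient (0/0 or ∞/∞ form), then apply L'Hôpital's rule:
  lim(x→0) 3·x·cot(4x) = 3/4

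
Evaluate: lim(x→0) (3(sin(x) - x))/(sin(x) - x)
This is a 0/0 indeterminate form.

Apply L'Hôpital's rule: differentiate numerator and denominator separately.
  f(x) = -3·x + 3·sin(x)   ⇒   f'(x) = 3·cos(x) - 3
  g(x) = -x + sin(x)   ⇒   g'(x) = cos(x) - 1
  lim(x→0) f'(x)/g'(x) = lim(x→0) (3·cos(x) - 3)/(cos(x) - 1)
  = 3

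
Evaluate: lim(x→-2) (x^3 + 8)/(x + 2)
This is a standard limit.

Factor or rationalize the expression:
  lim(x→-2) (x^3 + 8)/(x + 2) = 12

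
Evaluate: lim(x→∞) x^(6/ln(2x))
This is an exponential indeterminate form.

For exponential indeterminate forms, take the natural log:
  Let L = lim(x→∞) x^(6/ln(2x))
  Then ln(L) = lim(x→∞) [exponent × ln(base)]
  Evaluate using L'Hôpital or standard limits, then exponentiate.
  L = e^(6)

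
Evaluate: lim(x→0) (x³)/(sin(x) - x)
This is a 0/0 indeterminate form.

Apply L'Hôpital's rule: differentiate numerator and denominator separately.
  f(x) = x^3   ⇒   f'(x) = 3·x^2
  g(x) = -x + sin(x)   ⇒   g'(x) = cos(x) - 1
  lim(x→0) f'(x)/g'(x) = lim(x→0) (3·x^2)/(cos(x) - 1)
  = -6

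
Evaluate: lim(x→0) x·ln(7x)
This is a 0·∞ indeterminate form.

Rewrite 0·∞ as a quotient (0/0 or ∞/∞ form), then apply L'Hôpital's rule:
  lim(x→0) x·ln(7x) = 0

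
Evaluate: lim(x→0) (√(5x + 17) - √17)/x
This is a standard limit.

Factor or rationalize the expression:
  lim(x→0) (√(5x + 17) - √17)/x = 5·sqrt(17)/34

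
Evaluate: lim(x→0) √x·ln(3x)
This is a 0·∞ indeterminate form.

Rewrite 0·∞ as a quotient (0/0 or ∞/∞ form), then apply L'Hôpital's rule:
  lim(x→0) √x·ln(3x) = 0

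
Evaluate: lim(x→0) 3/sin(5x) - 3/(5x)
This is an ∞-∞ indeterminate form.

Combine fractions or rationalize to convert ∞-∞ to 0/0 form:
  lim(x→0) 3/sin(5x) - 3/(5x) = 0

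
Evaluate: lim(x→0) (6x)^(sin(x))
This is an exponential indeterminate form.

For exponential indeterminate forms, take the natural log:
  Let L = lim(x→0) (6x)^(sin(x))
  Then ln(L) = lim(x→0) [exponent × ln(base)]
  Evaluate using L'Hôpital or standard limits, then exponentiate.
  L = 1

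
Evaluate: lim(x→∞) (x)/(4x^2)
This is an ∞/∞ indeterminate form.

Apply L'Hôpital's rule: differentiate numerator and denominator separately.
  f(x) = x   ⇒   f'(x) = 1
  g(x) = 4·x^2   ⇒   g'(x) = 8·x
  lim(x→∞) f'(x)/g'(x) = lim(x→∞) (1)/(8·x)
  = 0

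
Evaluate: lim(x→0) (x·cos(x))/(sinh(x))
This is a 0/0 indeterminate form.

Apply L'Hôpital's rule: differentiate numerator and denominator separately.
  f(x) = x·cos(x)   ⇒   f'(x) = -x·sin(x) + cos(x)
  g(x) = sinh(x)   ⇒   g'(x) = cosh(x)
  lim(x→0) f'(x)/g'(x) = lim(x→0) (-x·sin(x) + cos(x))/(cosh(x))
  = 1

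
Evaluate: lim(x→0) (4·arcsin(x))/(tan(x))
This is a 0/0 indeterminate form.

Apply L'Hôpital's rule: differentiate numerator and denominator separately.
  f(x) = 4·asin(x)   ⇒   f'(x) = 4/sqrt(1 - x^2)
  g(x) = tan(x)   ⇒   g'(x) = tan(x)^2 + 1
  lim(x→0) f'(x)/g'(x) = lim(x→0) (4/sqrt(1 - x^2))/(tan(x)^2 + 1)
  = 4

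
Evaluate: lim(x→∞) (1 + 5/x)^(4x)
This is an exponential indeterminate form.

For exponential indeterminate forms, take the natural log:
  Let L = lim(x→∞) (1 + 5/x)^(4x)
  Then ln(L) = lim(x→∞) [exponent × ln(base)]
  Evaluate using L'Hôpital or standard limits, then exponentiate.
  L = e^(20)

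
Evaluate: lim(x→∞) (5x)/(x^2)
This is an ∞/∞ indeterminate form.

Apply L'Hôpital's rule: differentiate numerator and denominator separately.
  f(x) = 5·x   ⇒   f'(x) = 5
  g(x) = x^2   ⇒   g'(x) = 2·x
  lim(x→∞) f'(x)/g'(x) = lim(x→∞) (5)/(2·x)
  = 0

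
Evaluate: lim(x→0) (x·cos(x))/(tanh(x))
This is a 0/0 indeterminate form.

Apply L'Hôpital's rule: differentiate numerator and denominator separately.
  f(x) = x·cos(x)   ⇒   f'(x) = -x·sin(x) + cos(x)
  g(x) = tanh(x)   ⇒   g'(x) = 1 - tanh(x)^2
  lim(x→0) f'(x)/g'(x) = lim(x→0) (-x·sin(x) + cos(x))/(1 - tanh(x)^2)
  = 1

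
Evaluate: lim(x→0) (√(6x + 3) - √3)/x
This is a standard limit.

Factor or rationalize the expression:
  lim(x→0) (√(6x + 3) - √3)/x = sqrt(3)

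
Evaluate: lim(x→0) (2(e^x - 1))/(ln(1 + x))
This is a 0/0 indeterminate form.

Apply L'Hôpital's rule: differentiate numerator and denominator separately.
  f(x) = 2·e^(x) - 2   ⇒   f'(x) = 2·e^(x)
  g(x) = ln(x + 1)   ⇒   g'(x) = 1/(x + 1)
  lim(x→0) f'(x)/g'(x) = lim(x→0) (2·e^(x))/(1/(x + 1))
  = 2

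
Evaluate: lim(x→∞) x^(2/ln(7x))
This is an exponential indeterminate form.

For exponential indeterminate forms, take the natural log:
  Let L = lim(x→∞) x^(2/ln(7x))
  Then ln(L) = lim(x→∞) [exponent × ln(base)]
  Evaluate using L'Hôpital or standard limits, then exponentiate.
  L = e²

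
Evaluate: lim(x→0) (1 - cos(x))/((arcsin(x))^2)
This is a 0/0 indeterminate form.

Apply L'Hôpital's rule: differentiate numerator and denominator separately.
  f(x) = 1 - cos(x)   ⇒   f'(x) = sin(x)
  g(x) = asin(x)^2   ⇒   g'(x) = 2·asin(x)/sqrt(1 - x^2)
  lim(x→0) f'(x)/g'(x) = lim(x→0) (sin(x))/(2·asin(x)/sqrt(1 - x^2))
  = 1/2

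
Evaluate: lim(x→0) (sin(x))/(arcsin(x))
This is a 0/0 indeterminate form.

Apply L'Hôpital's rule: differentiate numerator and denominator separately.
  f(x) = sin(x)   ⇒   f'(x) = cos(x)
  g(x) = asin(x)   ⇒   g'(x) = 1/sqrt(1 - x^2)
  lim(x→0) f'(x)/g'(x) = lim(x→0) (cos(x))/(1/sqrt(1 - x^2))
  = 1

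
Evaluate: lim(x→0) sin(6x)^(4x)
This is an exponential indeterminate form.

For exponential indeterminate forms, take the natural log:
  Let L = lim(x→0) sin(6x)^(4x)
  Then ln(L) = lim(x→0) [exponent × ln(base)]
  Evaluate using L'Hôpital or standard limits, then exponentiate.
  L = 1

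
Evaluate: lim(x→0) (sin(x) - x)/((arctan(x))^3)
This is a 0/0 indeterminate form.

Apply L'Hôpital's rule: differentiate numerator and denominator separately.
  f(x) = -x + sin(x)   ⇒   f'(x) = cos(x) - 1
  g(x) = atan(x)^3   ⇒   g'(x) = 3·atan(x)^2/(x^2 + 1)
  lim(x→0) f'(x)/g'(x) = lim(x→0) (cos(x) - 1)/(3·atan(x)^2/(x^2 + 1))
  = -1/6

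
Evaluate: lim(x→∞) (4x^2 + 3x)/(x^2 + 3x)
This is an ∞/∞ indeterminate form.

Apply L'Hôpital's rule: differentiate numerator and denominator separately.
  f(x) = 4·x^2 + 3·x   ⇒   f'(x) = 8·x + 3
  g(x) = x^2 + 3·x   ⇒   g'(x) = 2·x + 3
  lim(x→∞) f'(x)/g'(x) = lim(x→∞) (8·x + 3)/(2·x + 3)
  = 4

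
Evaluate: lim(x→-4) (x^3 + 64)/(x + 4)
This is a standard limit.

Factor or rationalize the expression:
  lim(x→-4) (x^3 + 64)/(x + 4) = 48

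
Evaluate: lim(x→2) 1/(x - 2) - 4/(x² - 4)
This is an ∞-∞ indeterminate form.

Combine fractions or rationalize to convert ∞-∞ to 0/0 form:
  lim(x→2) 1/(x - 2) - 4/(x² - 4) = 1/4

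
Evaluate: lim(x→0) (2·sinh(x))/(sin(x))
This is a 0/0 indeterminate form.

Apply L'Hôpital's rule: differentiate numerator and denominator separately.
  f(x) = 2·sinh(x)   ⇒   f'(x) = 2·cosh(x)
  g(x) = sin(x)   ⇒   g'(x) = cos(x)
  lim(x→0) f'(x)/g'(x) = lim(x→0) (2·cosh(x))/(cos(x))
  = 2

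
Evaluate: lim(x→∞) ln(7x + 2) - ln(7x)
This is an ∞-∞ indeterminate form.

Combine fractions or rationalize to convert ∞-∞ to 0/0 form:
  lim(x→∞) ln(7x + 2) - ln(7x) = 0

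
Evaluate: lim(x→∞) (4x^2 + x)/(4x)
This is an ∞/∞ indeterminate form.

Apply L'Hôpital's rule: differentiate numerator and denominator separately.
  f(x) = 4·x^2 + x   ⇒   f'(x) = 8·x + 1
  g(x) = 4·x   ⇒   g'(x) = 4
  lim(x→∞) f'(x)/g'(x) = lim(x→∞) (8·x + 1)/(4)
  = ∞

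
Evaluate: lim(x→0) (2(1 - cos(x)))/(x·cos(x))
This is a 0/0 indeterminate form.

Apply L'Hôpital's rule: differentiate numerator and denominator separately.
  f(x) = 2 - 2·cos(x)   ⇒   f'(x) = 2·sin(x)
  g(x) = x·cos(x)   ⇒   g'(x) = -x·sin(x) + cos(x)
  lim(x→0) f'(x)/g'(x) = lim(x→0) (2·sin(x))/(-x·sin(x) + cos(x))
  = 0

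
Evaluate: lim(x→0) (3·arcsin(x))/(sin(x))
This is a 0/0 indeterminate form.

Apply L'Hôpital's rule: differentiate numerator and denominator separately.
  f(x) = 3·asin(x)   ⇒   f'(x) = 3/sqrt(1 - x^2)
  g(x) = sin(x)   ⇒   g'(x) = cos(x)
  lim(x→0) f'(x)/g'(x) = lim(x→0) (3/sqrt(1 - x^2))/(cos(x))
  = 3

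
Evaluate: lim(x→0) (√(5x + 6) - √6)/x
This is a standard limit.

Factor or rationalize the expression:
  lim(x→0) (√(5x + 6) - √6)/x = 5·sqrt(6)/12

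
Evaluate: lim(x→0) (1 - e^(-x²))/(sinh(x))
This is a 0/0 indeterminate form.

Apply L'Hôpital's rule: differentiate numerator and denominator separately.
  f(x) = 1 - e^(-x^2)   ⇒   f'(x) = 2·x·e^(-x^2)
  g(x) = sinh(x)   ⇒   g'(x) = cosh(x)
  lim(x→0) f'(x)/g'(x) = lim(x→0) (2·x·e^(-x^2))/(cosh(x))
  = 0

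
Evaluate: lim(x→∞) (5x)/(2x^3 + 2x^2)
This is an ∞/∞ indeterminate form.

Apply L'Hôpital's rule: differentiate numerator and denominator separately.
  f(x) = 5·x   ⇒   f'(x) = 5
  g(x) = 2·x^3 + 2·x^2   ⇒   g'(x) = 6·x^2 + 4·x
  lim(x→∞) f'(x)/g'(x) = lim(x→∞) (5)/(6·x^2 + 4·x)
  = 0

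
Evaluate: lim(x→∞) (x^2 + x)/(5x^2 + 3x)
This is an ∞/∞ indeterminate form.

Apply L'Hôpital's rule: differentiate numerator and denominator separately.
  f(x) = x^2 + x   ⇒   f'(x) = 2·x + 1
  g(x) = 5·x^2 + 3·x   ⇒   g'(x) = 10·x + 3
  lim(x→∞) f'(x)/g'(x) = lim(x→∞) (2·x + 1)/(10·x + 3)
  = 1/5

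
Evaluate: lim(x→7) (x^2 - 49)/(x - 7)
This is a standard limit.

Factor or rationalize the expression:
  lim(x→7) (x^2 - 49)/(x - 7) = 14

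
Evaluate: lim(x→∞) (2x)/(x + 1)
This is an ∞/∞ indeterminate form.

Apply L'Hôpital's rule: differentiate numerator and denominator separately.
  f(x) = 2·x   ⇒   f'(x) = 2
  g(x) = x + 1   ⇒   g'(x) = 1
  lim(x→∞) f'(x)/g'(x) = lim(x→∞) (2)/(1)
  = 2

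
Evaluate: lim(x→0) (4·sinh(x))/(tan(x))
This is a 0/0 indeterminate form.

Apply L'Hôpital's rule: differentiate numerator and denominator separately.
  f(x) = 4·sinh(x)   ⇒   f'(x) = 4·cosh(x)
  g(x) = tan(x)   ⇒   g'(x) = tan(x)^2 + 1
  lim(x→0) f'(x)/g'(x) = lim(x→0) (4·cosh(x))/(tan(x)^2 + 1)
  = 4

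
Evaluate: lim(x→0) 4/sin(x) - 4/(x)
This is an ∞-∞ indeterminate form.

Combine fractions or rationalize to convert ∞-∞ to 0/0 form:
  lim(x→0) 4/sin(x) - 4/(x) = 0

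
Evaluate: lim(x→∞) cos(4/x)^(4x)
This is an exponential indeterminate form.

For exponential indeterminate forms, take the natural log:
  Let L = lim(x→∞) cos(4/x)^(4x)
  Then ln(L) = lim(x→∞) [exponent × ln(base)]
  Evaluate using L'Hôpital or standard limits, then exponentiate.
  L = 1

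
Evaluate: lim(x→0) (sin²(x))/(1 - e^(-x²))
This is a 0/0 indeterminate form.

Apply L'Hôpital's rule: differentiate numerator and denominator separately.
  f(x) = sin(x)^2   ⇒   f'(x) = 2·sin(x)·cos(x)
  g(x) = 1 - e^(-x^2)   ⇒   g'(x) = 2·x·e^(-x^2)
  lim(x→0) f'(x)/g'(x) = lim(x→0) (2·sin(x)·cos(x))/(2·x·e^(-x^2))
  = 1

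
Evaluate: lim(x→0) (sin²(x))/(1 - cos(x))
This is a 0/0 indeterminate form.

Apply L'Hôpital's rule: differentiate numerator and denominator separately.
  f(x) = sin(x)^2   ⇒   f'(x) = 2·sin(x)·cos(x)
  g(x) = 1 - cos(x)   ⇒   g'(x) = sin(x)
  lim(x→0) f'(x)/g'(x) = lim(x→0) (2·sin(x)·cos(x))/(sin(x))
  = 2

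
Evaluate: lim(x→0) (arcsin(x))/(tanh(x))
This is a 0/0 indeterminate form.

Apply L'Hôpital's rule: differentiate numerator and denominator separately.
  f(x) = asin(x)   ⇒   f'(x) = 1/sqrt(1 - x^2)
  g(x) = tanh(x)   ⇒   g'(x) = 1 - tanh(x)^2
  lim(x→0) f'(x)/g'(x) = lim(x→0) (1/sqrt(1 - x^2))/(1 - tanh(x)^2)
  = 1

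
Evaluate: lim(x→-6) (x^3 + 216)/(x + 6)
This is a standard limit.

Factor or rationalize the expression:
  lim(x→-6) (x^3 + 216)/(x + 6) = 108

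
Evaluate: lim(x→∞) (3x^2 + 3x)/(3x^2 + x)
This is an ∞/∞ indeterminate form.

Apply L'Hôpital's rule: differentiate numerator and denominator separately.
  f(x) = 3·x^2 + 3·x   ⇒   f'(x) = 6·x + 3
  g(x) = 3·x^2 + x   ⇒   g'(x) = 6·x + 1
  lim(x→∞) f'(x)/g'(x) = lim(x→∞) (6·x + 3)/(6·x + 1)
  = 1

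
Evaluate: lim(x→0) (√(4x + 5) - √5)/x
This is a standard limit.

Factor or rationalize the expression:
  lim(x→0) (√(4x + 5) - √5)/x = 2·sqrt(5)/5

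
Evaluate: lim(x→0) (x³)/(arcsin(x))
This is a 0/0 indeterminate form.

Apply L'Hôpital's rule: differentiate numerator and denominator separately.
  f(x) = x^3   ⇒   f'(x) = 3·x^2
  g(x) = asin(x)   ⇒   g'(x) = 1/sqrt(1 - x^2)
  lim(x→0) f'(x)/g'(x) = lim(x→0) (3·x^2)/(1/sqrt(1 - x^2))
  = 0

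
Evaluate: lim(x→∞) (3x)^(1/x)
This is an exponential indeterminate form.

For exponential indeterminate forms, take the natural log:
  Let L = lim(x→∞) (3x)^(1/x)
  Then ln(L) = lim(x→∞) [exponent × ln(base)]
  Evaluate using L'Hôpital or standard limits, then exponentiate.
  L = 1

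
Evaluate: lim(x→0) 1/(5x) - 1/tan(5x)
This is an ∞-∞ indeterminate form.

Combine fractions or rationalize to convert ∞-∞ to 0/0 form:
  lim(x→0) 1/(5x) - 1/tan(5x) = 0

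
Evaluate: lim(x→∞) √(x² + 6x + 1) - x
This is an ∞-∞ indeterminate form.

Combine fractions or rationalize to convert ∞-∞ to 0/0 form:
  lim(x→∞) √(x² + 6x + 1) - x = 3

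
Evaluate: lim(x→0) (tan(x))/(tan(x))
This is a 0/0 indeterminate form.

Apply L'Hôpital's rule: differentiate numerator and denominator separately.
  f(x) = tan(x)   ⇒   f'(x) = tan(x)^2 + 1
  g(x) = tan(x)   ⇒   g'(x) = tan(x)^2 + 1
  lim(x→0) f'(x)/g'(x) = lim(x→0) (tan(x)^2 + 1)/(tan(x)^2 + 1)
  = 1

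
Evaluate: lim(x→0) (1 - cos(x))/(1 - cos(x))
This is a 0/0 indeterminate form.

Apply L'Hôpital's rule: differentiate numerator and denominator separately.
  f(x) = 1 - cos(x)   ⇒   f'(x) = sin(x)
  g(x) = 1 - cos(x)   ⇒   g'(x) = sin(x)
  lim(x→0) f'(x)/g'(x) = lim(x→0) (sin(x))/(sin(x))
  = 1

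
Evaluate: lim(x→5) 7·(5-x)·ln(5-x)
This is a 0·∞ indeterminate form.

Rewrite 0·∞ as a quotient (0/0 or ∞/∞ form), then apply L'Hôpital's rule:
  lim(x→5) 7·(5-x)·ln(5-x) = 0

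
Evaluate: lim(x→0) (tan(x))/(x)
This is a 0/0 indeterminate form.

Apply L'Hôpital's rule: differentiate numerator and denominator separately.
  f(x) = tan(x)   ⇒   f'(x) = tan(x)^2 + 1
  g(x) = x   ⇒   g'(x) = 1
  lim(x→0) f'(x)/g'(x) = lim(x→0) (tan(x)^2 + 1)/(1)
  = 1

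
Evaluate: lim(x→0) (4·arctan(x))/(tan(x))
This is a 0/0 indeterminate form.

Apply L'Hôpital's rule: differentiate numerator and denominator separately.
  f(x) = 4·atan(x)   ⇒   f'(x) = 4/(x^2 + 1)
  g(x) = tan(x)   ⇒   g'(x) = tan(x)^2 + 1
  lim(x→0) f'(x)/g'(x) = lim(x→0) (4/(x^2 + 1))/(tan(x)^2 + 1)
  = 4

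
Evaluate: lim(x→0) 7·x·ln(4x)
This is a 0·∞ indeterminate form.

Rewrite 0·∞ as a quotient (0/0 or ∞/∞ form), then apply L'Hôpital's rule:
  lim(x→0) 7·x·ln(4x) = 0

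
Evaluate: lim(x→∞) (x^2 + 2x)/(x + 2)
This is an ∞/∞ indeterminate form.

Apply L'Hôpital's rule: differentiate numerator and denominator separately.
  f(x) = x^2 + 2·x   ⇒   f'(x) = 2·x + 2
  g(x) = x + 2   ⇒   g'(x) = 1
  lim(x→∞) f'(x)/g'(x) = lim(x→∞) (2·x + 2)/(1)
  = ∞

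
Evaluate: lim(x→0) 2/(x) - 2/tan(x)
This is an ∞-∞ indeterminate form.

Combine fractions or rationalize to convert ∞-∞ to 0/0 form:
  lim(x→0) 2/(x) - 2/tan(x) = 0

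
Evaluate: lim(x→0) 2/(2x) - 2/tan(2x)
This is an ∞-∞ indeterminate form.

Combine fractions or rationalize to convert ∞-∞ to 0/0 form:
  lim(x→0) 2/(2x) - 2/tan(2x) = 0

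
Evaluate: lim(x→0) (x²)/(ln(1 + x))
This is a 0/0 indeterminate form.

Apply L'Hôpital's rule: differentiate numerator and denominator separately.
  f(x) = x^2   ⇒   f'(x) = 2·x
  g(x) = ln(x + 1)   ⇒   g'(x) = 1/(x + 1)
  lim(x→0) f'(x)/g'(x) = lim(x→0) (2·x)/(1/(x + 1))
  = 0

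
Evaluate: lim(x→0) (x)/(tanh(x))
This is a 0/0 indeterminate form.

Apply L'Hôpital's rule: differentiate numerator and denominator separately.
  f(x) = x   ⇒   f'(x) = 1
  g(x) = tanh(x)   ⇒   g'(x) = 1 - tanh(x)^2
  lim(x→0) f'(x)/g'(x) = lim(x→0) (1)/(1 - tanh(x)^2)
  = 1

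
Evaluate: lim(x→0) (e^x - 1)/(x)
This is a 0/0 indeterminate form.

Apply L'Hôpital's rule: differentiate numerator and denominator separately.
  f(x) = e^(x) - 1   ⇒   f'(x) = e^(x)
  g(x) = x   ⇒   g'(x) = 1
  lim(x→0) f'(x)/g'(x) = lim(x→0) (e^(x))/(1)
  = 1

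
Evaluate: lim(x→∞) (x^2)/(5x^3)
This is an ∞/∞ indeterminate form.

Apply L'Hôpital's rule: differentiate numerator and denominator separately.
  f(x) = x^2   ⇒   f'(x) = 2·x
  g(x) = 5·x^3   ⇒   g'(x) = 15·x^2
  lim(x→∞) f'(x)/g'(x) = lim(x→∞) (2·x)/(15·x^2)
  = 0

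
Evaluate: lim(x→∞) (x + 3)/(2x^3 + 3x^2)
This is an ∞/∞ indeterminate form.

Apply L'Hôpital's rule: differentiate numerator and denominator separately.
  f(x) = x + 3   ⇒   f'(x) = 1
  g(x) = 2·x^3 + 3·x^2   ⇒   g'(x) = 6·x^2 + 6·x
  lim(x→∞) f'(x)/g'(x) = lim(x→∞) (1)/(6·x^2 + 6·x)
  = 0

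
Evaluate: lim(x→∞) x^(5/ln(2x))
This is an exponential indeterminate form.

For exponential indeterminate forms, take the natural log:
  Let L = lim(x→∞) x^(5/ln(2x))
  Then ln(L) = lim(x→∞) [exponent × ln(base)]
  Evaluate using L'Hôpital or standard limits, then exponentiate.
  L = e^(5)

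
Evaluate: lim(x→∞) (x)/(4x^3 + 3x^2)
This is an ∞/∞ indeterminate form.

Apply L'Hôpital's rule: differentiate numerator and denominator separately.
  f(x) = x   ⇒   f'(x) = 1
  g(x) = 4·x^3 + 3·x^2   ⇒   g'(x) = 12·x^2 + 6·x
  lim(x→∞) f'(x)/g'(x) = lim(x→∞) (1)/(12·x^2 + 6·x)
  = 0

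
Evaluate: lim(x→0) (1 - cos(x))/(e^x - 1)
This is a 0/0 indeterminate form.

Apply L'Hôpital's rule: differentiate numerator and denominator separately.
  f(x) = 1 - cos(x)   ⇒   f'(x) = sin(x)
  g(x) = e^(x) - 1   ⇒   g'(x) = e^(x)
  lim(x→0) f'(x)/g'(x) = lim(x→0) (sin(x))/(e^(x))
  = 0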